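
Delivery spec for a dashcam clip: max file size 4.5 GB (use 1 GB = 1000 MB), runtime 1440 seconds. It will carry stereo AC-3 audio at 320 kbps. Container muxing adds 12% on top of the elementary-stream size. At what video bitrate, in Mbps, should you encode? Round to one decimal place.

22.0 Mbps

Budget: 4.5 GB = 36000.0 Mb.
Stream payload after overhead: 36000.0 / 1.12 = 32142.9 Mb.
Total bitrate budget: 32142.9 Mb / 1440 s = 22.321 Mbps.
Audio: 320 kbps = 0.320 Mbps.
Video: 22.321 − 0.320 = 22.001 Mbps.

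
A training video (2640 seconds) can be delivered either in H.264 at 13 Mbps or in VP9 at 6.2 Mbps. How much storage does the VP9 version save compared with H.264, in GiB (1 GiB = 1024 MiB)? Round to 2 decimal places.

H.264: 13.000 Mbps × 2640 s = 34320.0 Mb = 3.995 GiB.
VP9: 6.200 Mbps × 2640 s = 16368.0 Mb = 1.905 GiB.
Saving: 3.995 − 1.905 = 2.090 GiB.

2.09 GiB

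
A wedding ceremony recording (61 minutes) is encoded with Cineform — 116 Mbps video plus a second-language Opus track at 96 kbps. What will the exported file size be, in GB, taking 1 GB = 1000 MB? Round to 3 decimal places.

61 min = 3660 s
Audio: 96 kbps = 0.096 Mbps.
Total bitrate: 116 + 0.096 = 116.096 Mbps.
Stream data: 116.096 Mbps × 3660 s = 424911.4 Mb.
424,911 Mb ÷ 8 = 53,114 MB → 53.11 GB.

53.114 GB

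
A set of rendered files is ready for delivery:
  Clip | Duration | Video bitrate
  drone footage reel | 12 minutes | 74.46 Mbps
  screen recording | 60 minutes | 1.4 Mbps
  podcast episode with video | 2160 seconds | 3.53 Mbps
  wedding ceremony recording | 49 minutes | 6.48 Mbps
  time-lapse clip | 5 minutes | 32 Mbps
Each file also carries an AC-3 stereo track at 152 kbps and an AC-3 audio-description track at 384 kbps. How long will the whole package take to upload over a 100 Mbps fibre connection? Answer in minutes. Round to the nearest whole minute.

Audio total: 152 + 384 = 536 kbps = 0.536 Mbps.
drone footage reel: 74.996 Mbps × 720 s = 53997.1 Mb
screen recording: 1.936 Mbps × 3600 s = 6969.6 Mb
podcast episode with video: 4.066 Mbps × 2160 s = 8782.6 Mb
wedding ceremony recording: 7.016 Mbps × 2940 s = 20627.0 Mb
time-lapse clip: 32.536 Mbps × 300 s = 9760.8 Mb
Total: 100137.1 Mb = 12517.1 MB.
At 100 Mbps: 100137.1 / 100 = 1001 s ≈ 16.7 minutes.

17 minutes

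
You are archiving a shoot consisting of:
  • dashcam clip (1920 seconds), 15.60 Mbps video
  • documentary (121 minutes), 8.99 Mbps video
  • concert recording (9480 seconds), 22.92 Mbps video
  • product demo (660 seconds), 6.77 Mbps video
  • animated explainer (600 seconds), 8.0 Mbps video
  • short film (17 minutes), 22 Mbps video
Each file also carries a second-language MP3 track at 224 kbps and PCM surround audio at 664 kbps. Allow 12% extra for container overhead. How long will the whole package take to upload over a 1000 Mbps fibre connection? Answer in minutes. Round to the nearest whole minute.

7 minutes

Audio total: 224 + 664 = 888 kbps = 0.888 Mbps.
dashcam clip: 16.488 Mbps × 1920 s × 1.12 = 35455.8 Mb
documentary: 9.878 Mbps × 7260 s × 1.12 = 80320.0 Mb
concert recording: 23.808 Mbps × 9480 s × 1.12 = 252783.8 Mb
product demo: 7.658 Mbps × 660 s × 1.12 = 5660.8 Mb
animated explainer: 8.888 Mbps × 600 s × 1.12 = 5972.7 Mb
short film: 22.888 Mbps × 1020 s × 1.12 = 26147.3 Mb
Total: 406340.4 Mb = 50792.5 MB.
At 1000 Mbps: 406340.4 / 1000 = 406 s ≈ 6.77 minutes.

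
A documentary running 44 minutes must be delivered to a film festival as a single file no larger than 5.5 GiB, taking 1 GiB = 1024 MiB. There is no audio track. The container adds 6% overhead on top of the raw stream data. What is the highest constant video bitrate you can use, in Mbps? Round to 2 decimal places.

Budget: 5.5 GiB = 47244.6 Mb.
Stream payload after overhead: 47244.6 / 1.06 = 44570.4 Mb.
44 min = 2640 s
Total bitrate budget: 44570.4 Mb / 2640 s = 16.883 Mbps.

16.88 Mbps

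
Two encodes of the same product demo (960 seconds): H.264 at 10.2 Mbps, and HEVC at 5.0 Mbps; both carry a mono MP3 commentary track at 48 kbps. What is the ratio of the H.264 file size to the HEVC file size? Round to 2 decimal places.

Audio: 48 kbps = 0.048 Mbps.
H.264: 10.248 Mbps × 960 s = 9838.1 Mb = 1.230 GB.
HEVC: 5.048 Mbps × 960 s = 4846.1 Mb = 0.606 GB.
Ratio: 1.230 / 0.606 = 2.030.

2.03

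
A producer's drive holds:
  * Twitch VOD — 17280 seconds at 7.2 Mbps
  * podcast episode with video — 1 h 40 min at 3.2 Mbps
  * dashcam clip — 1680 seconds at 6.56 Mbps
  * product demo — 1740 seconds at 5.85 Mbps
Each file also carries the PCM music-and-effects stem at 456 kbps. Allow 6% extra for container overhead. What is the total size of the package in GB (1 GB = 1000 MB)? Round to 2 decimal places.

Audio: 456 kbps = 0.456 Mbps.
Twitch VOD: 7.656 Mbps × 17280 s × 1.06 = 140233.4 Mb
podcast episode with video: 3.656 Mbps × 6000 s × 1.06 = 23252.2 Mb
dashcam clip: 7.016 Mbps × 1680 s × 1.06 = 12494.1 Mb
product demo: 6.306 Mbps × 1740 s × 1.06 = 11630.8 Mb
Total: 187610.5 Mb = 23451.3 MB.
= 23.45 GB.

23.45 GB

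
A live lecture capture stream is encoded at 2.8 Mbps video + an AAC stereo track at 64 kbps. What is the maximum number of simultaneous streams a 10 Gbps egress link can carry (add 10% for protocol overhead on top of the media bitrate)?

Audio: 64 kbps = 0.064 Mbps.
Per-viewer media rate: 2.864 Mbps.
On the wire with 10% overhead: 3.150 Mbps.
10 Gbps = 10,000 Mbps; 10,000 / 3.150 = 3174.20 → 3174 viewers.

3174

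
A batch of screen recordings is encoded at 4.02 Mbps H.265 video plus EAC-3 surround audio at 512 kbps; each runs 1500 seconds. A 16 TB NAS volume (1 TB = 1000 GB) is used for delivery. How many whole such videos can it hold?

18829

Audio: 512 kbps = 0.512 Mbps.
Total bitrate: 4.532 Mbps.
Per item: 4.532 Mbps × 1500 s = 6,798 Mb = 849.8 MB.
Capacity: 16 TB = 128,000,000 Mb; 18829.07 items → 18829 complete.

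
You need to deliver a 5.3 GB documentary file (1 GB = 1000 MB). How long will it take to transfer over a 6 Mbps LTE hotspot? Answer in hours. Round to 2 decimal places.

File: 5.3 GB = 42400.0 Mb.
At 6 Mbps: 42400.0 / 6 = 7066.7 s ≈ 1.96 hours.

1.96 hours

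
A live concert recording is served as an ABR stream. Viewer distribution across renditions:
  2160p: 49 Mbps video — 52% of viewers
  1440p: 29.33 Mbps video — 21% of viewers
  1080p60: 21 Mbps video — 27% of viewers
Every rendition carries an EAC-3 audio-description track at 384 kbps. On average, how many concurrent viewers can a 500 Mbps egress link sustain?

Audio: 384 kbps = 0.384 Mbps.
Average per-viewer bitrate: 0.52×49.384 + 0.21×29.714 + 0.27×21.384 = 37.693 Mbps.
500 Mbps = 500.0 Mbps; 500.0 / 37.693 = 13.26 → 13.

13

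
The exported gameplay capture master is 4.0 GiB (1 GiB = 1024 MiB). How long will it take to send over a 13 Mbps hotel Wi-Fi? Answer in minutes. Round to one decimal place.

44.1 minutes

File: 4.0 GiB = 34359.7 Mb.
At 13 Mbps: 34359.7 / 13 = 2643.1 s ≈ 44.1 minutes.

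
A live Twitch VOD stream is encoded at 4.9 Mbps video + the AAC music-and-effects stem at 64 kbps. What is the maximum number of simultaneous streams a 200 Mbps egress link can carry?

Audio: 64 kbps = 0.064 Mbps.
Per-viewer media rate: 4.964 Mbps.
200 Mbps = 200.0 Mbps; 200.0 / 4.964 = 40.29 → 40 viewers.

40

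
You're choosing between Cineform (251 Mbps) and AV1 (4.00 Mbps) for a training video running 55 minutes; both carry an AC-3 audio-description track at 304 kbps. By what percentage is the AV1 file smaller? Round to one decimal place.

98.3%

55 min = 3300 s
Audio: 304 kbps = 0.304 Mbps.
Cineform: 251.304 Mbps × 3300 s = 829303.2 Mb = 96.544 GiB.
AV1: 4.304 Mbps × 3300 s = 14203.2 Mb = 1.653 GiB.
Reduction: (1 − 1.653/96.544) × 100 = 98.29%.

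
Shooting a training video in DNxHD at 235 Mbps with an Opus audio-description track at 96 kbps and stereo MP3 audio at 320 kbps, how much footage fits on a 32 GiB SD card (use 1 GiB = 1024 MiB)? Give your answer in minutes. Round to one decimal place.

19.5 minutes

Audio total: 96 + 320 = 416 kbps = 0.416 Mbps.
Total bitrate: 235 + 0.416 = 235.416 Mbps.
Capacity: 32 GiB = 274,878 Mb.
Recording time: 274,878 / 235.416 = 1,168 s ≈ 19.5 minutes.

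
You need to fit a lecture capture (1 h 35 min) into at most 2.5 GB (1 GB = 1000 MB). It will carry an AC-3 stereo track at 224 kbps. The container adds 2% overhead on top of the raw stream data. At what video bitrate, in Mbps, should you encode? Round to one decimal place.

3.2 Mbps

Budget: 2.5 GB = 20000.0 Mb.
Stream payload after overhead: 20000.0 / 1.02 = 19607.8 Mb.
1 h 35 min = 95 min = 5700 s
Total bitrate budget: 19607.8 Mb / 5700 s = 3.440 Mbps.
Audio: 224 kbps = 0.224 Mbps.
Video: 3.440 − 0.224 = 3.216 Mbps.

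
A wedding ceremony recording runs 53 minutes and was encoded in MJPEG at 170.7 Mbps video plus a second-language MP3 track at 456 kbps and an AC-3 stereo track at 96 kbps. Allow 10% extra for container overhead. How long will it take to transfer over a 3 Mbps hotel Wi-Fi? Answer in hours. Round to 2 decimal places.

55.47 hours

53 min = 3180 s
Audio total: 456 + 96 = 552 kbps = 0.552 Mbps.
Total bitrate: 171.252 Mbps.
File: 171.252 Mbps × 3180 s = 544581.4 Mb.
With 10% container overhead: ×1.10. → 599039.5 Mb.
At 3 Mbps: 599039.5 / 3 = 199679.8 s ≈ 55.5 hours.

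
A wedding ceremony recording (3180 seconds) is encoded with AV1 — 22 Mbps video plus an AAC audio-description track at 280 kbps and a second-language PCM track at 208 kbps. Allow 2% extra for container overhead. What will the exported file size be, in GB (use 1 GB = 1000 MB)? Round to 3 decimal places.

Audio total: 280 + 208 = 488 kbps = 0.488 Mbps.
Total bitrate: 22 + 0.488 = 22.488 Mbps.
Stream data: 22.488 Mbps × 3180 s = 71511.8 Mb.
With 2% container overhead: ×1.02.
72,942 Mb ÷ 8 = 9,118 MB → 9.118 GB.

9.118 GB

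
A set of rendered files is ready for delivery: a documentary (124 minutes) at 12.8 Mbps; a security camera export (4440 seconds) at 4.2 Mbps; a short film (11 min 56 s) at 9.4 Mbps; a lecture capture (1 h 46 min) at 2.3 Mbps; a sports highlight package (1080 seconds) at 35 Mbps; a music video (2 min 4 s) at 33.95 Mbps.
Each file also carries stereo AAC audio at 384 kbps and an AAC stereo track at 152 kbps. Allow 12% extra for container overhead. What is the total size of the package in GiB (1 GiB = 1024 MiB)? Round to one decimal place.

24.5 GiB

Audio total: 384 + 152 = 536 kbps = 0.536 Mbps.
documentary: 13.336 Mbps × 7440 s × 1.12 = 111126.2 Mb
security camera export: 4.736 Mbps × 4440 s × 1.12 = 23551.2 Mb
short film: 9.936 Mbps × 716 s × 1.12 = 7967.9 Mb
lecture capture: 2.836 Mbps × 6360 s × 1.12 = 20201.4 Mb
sports highlight package: 35.536 Mbps × 1080 s × 1.12 = 42984.3 Mb
music video: 34.486 Mbps × 124 s × 1.12 = 4789.4 Mb
Total: 210620.4 Mb = 26327.6 MB.
= 24.52 GiB.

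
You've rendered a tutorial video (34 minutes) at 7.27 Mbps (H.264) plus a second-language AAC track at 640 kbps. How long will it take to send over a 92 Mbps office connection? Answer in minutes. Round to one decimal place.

2.9 minutes

34 min = 2040 s
Audio: 640 kbps = 0.640 Mbps.
Total bitrate: 7.910 Mbps.
File: 7.910 Mbps × 2040 s = 16136.4 Mb.
At 92 Mbps: 16136.4 / 92 = 175.4 s ≈ 2.92 minutes.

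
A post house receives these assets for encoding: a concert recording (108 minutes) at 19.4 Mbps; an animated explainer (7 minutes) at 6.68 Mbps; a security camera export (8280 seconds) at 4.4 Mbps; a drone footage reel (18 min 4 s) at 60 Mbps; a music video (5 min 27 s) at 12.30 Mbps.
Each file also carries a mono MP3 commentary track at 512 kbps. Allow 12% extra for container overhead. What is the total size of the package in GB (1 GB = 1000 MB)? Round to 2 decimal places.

33.95 GB

Audio: 512 kbps = 0.512 Mbps.
concert recording: 19.912 Mbps × 6480 s × 1.12 = 144513.3 Mb
animated explainer: 7.192 Mbps × 420 s × 1.12 = 3383.1 Mb
security camera export: 4.912 Mbps × 8280 s × 1.12 = 45551.9 Mb
drone footage reel: 60.512 Mbps × 1084 s × 1.12 = 73466.4 Mb
music video: 12.812 Mbps × 327 s × 1.12 = 4692.3 Mb
Total: 271607.0 Mb = 33950.9 MB.
= 33.95 GB.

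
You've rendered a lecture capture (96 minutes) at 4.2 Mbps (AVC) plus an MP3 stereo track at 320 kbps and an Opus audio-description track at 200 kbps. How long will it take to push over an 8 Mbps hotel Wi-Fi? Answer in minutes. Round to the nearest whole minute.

57 minutes

96 min = 5760 s
Audio total: 320 + 200 = 520 kbps = 0.520 Mbps.
Total bitrate: 4.720 Mbps.
File: 4.720 Mbps × 5760 s = 27187.2 Mb.
At 8 Mbps: 27187.2 / 8 = 3398.4 s ≈ 56.6 minutes.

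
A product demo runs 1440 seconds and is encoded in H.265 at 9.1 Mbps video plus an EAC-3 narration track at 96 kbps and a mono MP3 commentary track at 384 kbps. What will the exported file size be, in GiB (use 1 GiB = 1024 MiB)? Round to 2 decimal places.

1.61 GiB

Audio total: 96 + 384 = 480 kbps = 0.480 Mbps.
Total bitrate: 9.1 + 0.480 = 9.580 Mbps.
Stream data: 9.580 Mbps × 1440 s = 13795.2 Mb.
13,795 Mb = 1,724,400,000 bytes ÷ 1,073,741,824 = 1.606 GiB.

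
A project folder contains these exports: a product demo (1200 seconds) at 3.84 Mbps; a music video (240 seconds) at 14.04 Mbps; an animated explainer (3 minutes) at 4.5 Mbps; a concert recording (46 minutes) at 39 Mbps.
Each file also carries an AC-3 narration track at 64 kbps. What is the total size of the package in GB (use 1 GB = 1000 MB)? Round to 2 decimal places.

Audio: 64 kbps = 0.064 Mbps.
product demo: 3.904 Mbps × 1200 s = 4684.8 Mb
music video: 14.104 Mbps × 240 s = 3385.0 Mb
animated explainer: 4.564 Mbps × 180 s = 821.5 Mb
concert recording: 39.064 Mbps × 2760 s = 107816.6 Mb
Total: 116707.9 Mb = 14588.5 MB.
= 14.59 GB.

14.59 GB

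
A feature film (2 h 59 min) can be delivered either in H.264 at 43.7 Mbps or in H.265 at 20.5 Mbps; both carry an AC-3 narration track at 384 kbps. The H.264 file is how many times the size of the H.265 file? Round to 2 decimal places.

2 h 59 min = 179 min = 10740 s
Audio: 384 kbps = 0.384 Mbps.
H.264: 44.084 Mbps × 10740 s = 473462.2 Mb = 59.183 GB.
H.265: 20.884 Mbps × 10740 s = 224294.2 Mb = 28.037 GB.
Ratio: 59.183 / 28.037 = 2.111.

2.11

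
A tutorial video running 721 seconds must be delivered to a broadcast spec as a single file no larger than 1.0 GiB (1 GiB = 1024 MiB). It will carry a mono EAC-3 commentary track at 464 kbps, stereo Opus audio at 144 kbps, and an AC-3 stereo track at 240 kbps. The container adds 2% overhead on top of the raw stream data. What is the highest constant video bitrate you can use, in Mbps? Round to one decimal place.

10.8 Mbps

Budget: 1.0 GiB = 8589.9 Mb.
Stream payload after overhead: 8589.9 / 1.02 = 8421.5 Mb.
Total bitrate budget: 8421.5 Mb / 721 s = 11.680 Mbps.
Audio total: 464 + 144 + 240 = 848 kbps = 0.848 Mbps.
Video: 11.680 − 0.848 = 10.832 Mbps.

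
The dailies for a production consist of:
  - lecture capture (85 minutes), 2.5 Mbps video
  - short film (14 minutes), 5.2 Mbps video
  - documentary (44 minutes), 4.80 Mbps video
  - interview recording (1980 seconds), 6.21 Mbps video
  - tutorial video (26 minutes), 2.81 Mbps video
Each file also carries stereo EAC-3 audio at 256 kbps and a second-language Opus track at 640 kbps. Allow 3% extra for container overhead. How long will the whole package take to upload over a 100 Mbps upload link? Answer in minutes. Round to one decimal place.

9.8 minutes

Audio total: 256 + 640 = 896 kbps = 0.896 Mbps.
lecture capture: 3.396 Mbps × 5100 s × 1.03 = 17839.2 Mb
short film: 6.096 Mbps × 840 s × 1.03 = 5274.3 Mb
documentary: 5.696 Mbps × 2640 s × 1.03 = 15488.6 Mb
interview recording: 7.106 Mbps × 1980 s × 1.03 = 14492.0 Mb
tutorial video: 3.706 Mbps × 1560 s × 1.03 = 5954.8 Mb
Total: 59048.8 Mb = 7381.1 MB.
At 100 Mbps: 59048.8 / 100 = 590 s ≈ 9.84 minutes.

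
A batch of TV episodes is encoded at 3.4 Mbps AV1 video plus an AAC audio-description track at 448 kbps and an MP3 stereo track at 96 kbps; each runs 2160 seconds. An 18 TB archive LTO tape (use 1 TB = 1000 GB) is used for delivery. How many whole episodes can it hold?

Audio total: 448 + 96 = 544 kbps = 0.544 Mbps.
Total bitrate: 3.944 Mbps.
Per item: 3.944 Mbps × 2160 s = 8,519 Mb = 1,065 MB.
Capacity: 18 TB = 144,000,000 Mb; 16903.31 items → 16903 complete.

16903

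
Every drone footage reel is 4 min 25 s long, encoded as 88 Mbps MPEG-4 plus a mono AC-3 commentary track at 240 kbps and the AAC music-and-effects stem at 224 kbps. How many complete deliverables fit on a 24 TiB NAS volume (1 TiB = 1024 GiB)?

4 min 25 s = 265 s
Audio total: 240 + 224 = 464 kbps = 0.464 Mbps.
Total bitrate: 88.464 Mbps.
Per item: 88.464 Mbps × 265 s = 23,443 Mb = 2,930 MB.
Capacity: 24 TiB = 211,106,233 Mb; 9005.10 items → 9005 complete.

9005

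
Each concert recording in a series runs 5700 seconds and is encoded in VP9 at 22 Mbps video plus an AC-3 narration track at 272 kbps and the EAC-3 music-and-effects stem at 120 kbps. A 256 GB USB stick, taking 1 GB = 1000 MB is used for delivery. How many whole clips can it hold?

Audio total: 272 + 120 = 392 kbps = 0.392 Mbps.
Total bitrate: 22.392 Mbps.
Per item: 22.392 Mbps × 5700 s = 127,634 Mb = 15,954 MB.
Capacity: 256 GB = 2,048,000 Mb; 16.05 items → 16 complete.

16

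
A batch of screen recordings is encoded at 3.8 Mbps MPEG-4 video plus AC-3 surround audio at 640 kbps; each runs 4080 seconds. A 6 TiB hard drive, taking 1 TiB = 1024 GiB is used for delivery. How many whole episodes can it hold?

Audio: 640 kbps = 0.640 Mbps.
Total bitrate: 4.440 Mbps.
Per item: 4.440 Mbps × 4080 s = 18,115 Mb = 2,264 MB.
Capacity: 6 TiB = 52,776,558 Mb; 2913.39 items → 2913 complete.

2913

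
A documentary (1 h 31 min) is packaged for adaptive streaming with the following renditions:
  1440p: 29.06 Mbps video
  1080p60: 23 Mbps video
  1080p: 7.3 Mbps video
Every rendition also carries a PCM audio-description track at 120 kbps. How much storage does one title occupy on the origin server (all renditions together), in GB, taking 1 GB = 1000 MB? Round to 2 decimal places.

1 h 31 min = 91 min = 5460 s
Audio: 120 kbps = 0.120 Mbps.
Sum of rendition bitrates: (29.06+0.120) + (23+0.120) + (7.3+0.120) = 59.720 Mbps.
× 5460 s = 326,071 Mb = 40,759 MB = 40.76 GB.

40.76 GB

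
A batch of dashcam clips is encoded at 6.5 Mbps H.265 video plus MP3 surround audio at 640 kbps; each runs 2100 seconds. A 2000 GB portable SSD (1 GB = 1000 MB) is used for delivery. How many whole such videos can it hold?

Audio: 640 kbps = 0.640 Mbps.
Total bitrate: 7.140 Mbps.
Per item: 7.140 Mbps × 2100 s = 14,994 Mb = 1,874 MB.
Capacity: 2000 GB = 16,000,000 Mb; 1067.09 items → 1067 complete.

1067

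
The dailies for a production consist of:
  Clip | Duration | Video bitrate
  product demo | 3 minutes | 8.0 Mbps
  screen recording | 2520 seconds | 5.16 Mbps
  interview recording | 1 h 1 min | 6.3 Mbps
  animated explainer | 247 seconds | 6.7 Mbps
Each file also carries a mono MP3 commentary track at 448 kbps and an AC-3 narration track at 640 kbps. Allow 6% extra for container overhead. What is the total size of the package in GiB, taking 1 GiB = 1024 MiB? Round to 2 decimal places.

Audio total: 448 + 640 = 1088 kbps = 1.088 Mbps.
product demo: 9.088 Mbps × 180 s × 1.06 = 1734.0 Mb
screen recording: 6.248 Mbps × 2520 s × 1.06 = 16689.7 Mb
interview recording: 7.388 Mbps × 3660 s × 1.06 = 28662.5 Mb
animated explainer: 7.788 Mbps × 247 s × 1.06 = 2039.1 Mb
Total: 49125.2 Mb = 6140.6 MB.
= 5.719 GiB.

5.72 GiB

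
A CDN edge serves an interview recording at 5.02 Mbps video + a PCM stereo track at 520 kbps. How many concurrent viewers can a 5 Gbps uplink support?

902

Audio: 520 kbps = 0.520 Mbps.
Per-viewer media rate: 5.540 Mbps.
5 Gbps = 5,000 Mbps; 5,000 / 5.540 = 902.53 → 902 viewers.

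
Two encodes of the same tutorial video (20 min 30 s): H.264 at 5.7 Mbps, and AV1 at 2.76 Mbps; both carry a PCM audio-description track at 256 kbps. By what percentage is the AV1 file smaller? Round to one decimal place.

49.4%

20 min 30 s = 1230 s
Audio: 256 kbps = 0.256 Mbps.
H.264: 5.956 Mbps × 1230 s = 7325.9 Mb = 0.916 GB.
AV1: 3.016 Mbps × 1230 s = 3709.7 Mb = 0.464 GB.
Reduction: (1 − 0.464/0.916) × 100 = 49.36%.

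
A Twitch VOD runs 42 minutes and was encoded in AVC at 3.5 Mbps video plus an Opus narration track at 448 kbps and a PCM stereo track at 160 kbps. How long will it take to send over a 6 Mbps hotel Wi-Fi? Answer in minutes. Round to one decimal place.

42 min = 2520 s
Audio total: 448 + 160 = 608 kbps = 0.608 Mbps.
Total bitrate: 4.108 Mbps.
File: 4.108 Mbps × 2520 s = 10352.2 Mb.
At 6 Mbps: 10352.2 / 6 = 1725.4 s ≈ 28.8 minutes.

28.8 minutes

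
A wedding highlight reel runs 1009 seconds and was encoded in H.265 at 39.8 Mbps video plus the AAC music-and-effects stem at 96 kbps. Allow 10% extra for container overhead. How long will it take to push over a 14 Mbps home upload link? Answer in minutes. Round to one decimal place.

Audio: 96 kbps = 0.096 Mbps.
Total bitrate: 39.896 Mbps.
File: 39.896 Mbps × 1009 s = 40255.1 Mb.
With 10% container overhead: ×1.10. → 44280.6 Mb.
At 14 Mbps: 44280.6 / 14 = 3162.9 s ≈ 52.7 minutes.

52.7 minutes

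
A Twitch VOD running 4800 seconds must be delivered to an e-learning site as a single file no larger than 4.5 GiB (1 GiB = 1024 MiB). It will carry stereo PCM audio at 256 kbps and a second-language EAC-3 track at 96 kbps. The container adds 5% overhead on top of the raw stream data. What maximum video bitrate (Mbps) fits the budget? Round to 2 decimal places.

Budget: 4.5 GiB = 38654.7 Mb.
Stream payload after overhead: 38654.7 / 1.05 = 36814.0 Mb.
Total bitrate budget: 36814.0 Mb / 4800 s = 7.670 Mbps.
Audio total: 256 + 96 = 352 kbps = 0.352 Mbps.
Video: 7.670 − 0.352 = 7.318 Mbps.

7.32 Mbps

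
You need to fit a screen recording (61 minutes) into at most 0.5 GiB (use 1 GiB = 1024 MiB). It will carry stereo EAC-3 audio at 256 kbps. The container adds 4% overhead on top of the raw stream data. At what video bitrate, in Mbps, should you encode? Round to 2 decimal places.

0.87 Mbps

Budget: 0.5 GiB = 4295.0 Mb.
Stream payload after overhead: 4295.0 / 1.04 = 4129.8 Mb.
61 min = 3660 s
Total bitrate budget: 4129.8 Mb / 3660 s = 1.128 Mbps.
Audio: 256 kbps = 0.256 Mbps.
Video: 1.128 − 0.256 = 0.872 Mbps.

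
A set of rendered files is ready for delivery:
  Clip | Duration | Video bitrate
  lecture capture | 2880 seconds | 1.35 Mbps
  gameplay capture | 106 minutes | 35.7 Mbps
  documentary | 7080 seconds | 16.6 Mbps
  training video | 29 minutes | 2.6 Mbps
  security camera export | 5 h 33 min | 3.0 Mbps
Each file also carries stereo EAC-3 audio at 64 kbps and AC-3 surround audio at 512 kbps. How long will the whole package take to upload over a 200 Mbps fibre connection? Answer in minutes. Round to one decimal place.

Audio total: 64 + 512 = 576 kbps = 0.576 Mbps.
lecture capture: 1.926 Mbps × 2880 s = 5546.9 Mb
gameplay capture: 36.276 Mbps × 6360 s = 230715.4 Mb
documentary: 17.176 Mbps × 7080 s = 121606.1 Mb
training video: 3.176 Mbps × 1740 s = 5526.2 Mb
security camera export: 3.576 Mbps × 19980 s = 71448.5 Mb
Total: 434843.0 Mb = 54355.4 MB.
At 200 Mbps: 434843.0 / 200 = 2174 s ≈ 36.2 minutes.

36.2 minutes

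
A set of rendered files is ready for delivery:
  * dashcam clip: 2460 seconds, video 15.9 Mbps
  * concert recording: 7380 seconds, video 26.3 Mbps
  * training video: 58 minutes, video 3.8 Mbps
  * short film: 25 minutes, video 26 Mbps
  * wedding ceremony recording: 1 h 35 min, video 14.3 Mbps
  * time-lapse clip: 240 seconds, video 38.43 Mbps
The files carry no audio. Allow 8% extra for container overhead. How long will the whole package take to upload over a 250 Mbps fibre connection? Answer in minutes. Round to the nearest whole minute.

dashcam clip: 15.900 Mbps × 2460 s × 1.08 = 42243.1 Mb
concert recording: 26.300 Mbps × 7380 s × 1.08 = 209621.5 Mb
training video: 3.800 Mbps × 3480 s × 1.08 = 14281.9 Mb
short film: 26.000 Mbps × 1500 s × 1.08 = 42120.0 Mb
wedding ceremony recording: 14.300 Mbps × 5700 s × 1.08 = 88030.8 Mb
time-lapse clip: 38.430 Mbps × 240 s × 1.08 = 9961.1 Mb
Total: 406258.4 Mb = 50782.3 MB.
At 250 Mbps: 406258.4 / 250 = 1625 s ≈ 27.1 minutes.

27 minutes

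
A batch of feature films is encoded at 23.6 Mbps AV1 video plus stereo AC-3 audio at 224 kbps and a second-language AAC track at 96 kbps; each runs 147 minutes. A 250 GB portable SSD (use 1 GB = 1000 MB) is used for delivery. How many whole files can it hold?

9

147 min = 8820 s
Audio total: 224 + 96 = 320 kbps = 0.320 Mbps.
Total bitrate: 23.920 Mbps.
Per item: 23.920 Mbps × 8820 s = 210,974 Mb = 26,372 MB.
Capacity: 250 GB = 2,000,000 Mb; 9.48 items → 9 complete.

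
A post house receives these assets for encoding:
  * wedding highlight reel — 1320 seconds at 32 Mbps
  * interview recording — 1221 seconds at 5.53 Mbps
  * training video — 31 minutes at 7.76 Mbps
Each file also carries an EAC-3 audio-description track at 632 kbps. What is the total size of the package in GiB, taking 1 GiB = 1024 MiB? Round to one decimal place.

7.7 GiB

Audio: 632 kbps = 0.632 Mbps.
wedding highlight reel: 32.632 Mbps × 1320 s = 43074.2 Mb
interview recording: 6.162 Mbps × 1221 s = 7523.8 Mb
training video: 8.392 Mbps × 1860 s = 15609.1 Mb
Total: 66207.2 Mb = 8275.9 MB.
= 7.708 GiB.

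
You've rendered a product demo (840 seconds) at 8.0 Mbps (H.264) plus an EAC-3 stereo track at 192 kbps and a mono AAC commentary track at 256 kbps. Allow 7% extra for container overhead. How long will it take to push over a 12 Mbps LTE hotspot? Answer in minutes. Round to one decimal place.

10.5 minutes

Audio total: 192 + 256 = 448 kbps = 0.448 Mbps.
Total bitrate: 8.448 Mbps.
File: 8.448 Mbps × 840 s = 7096.3 Mb.
With 7% container overhead: ×1.07. → 7593.1 Mb.
At 12 Mbps: 7593.1 / 12 = 632.8 s ≈ 10.5 minutes.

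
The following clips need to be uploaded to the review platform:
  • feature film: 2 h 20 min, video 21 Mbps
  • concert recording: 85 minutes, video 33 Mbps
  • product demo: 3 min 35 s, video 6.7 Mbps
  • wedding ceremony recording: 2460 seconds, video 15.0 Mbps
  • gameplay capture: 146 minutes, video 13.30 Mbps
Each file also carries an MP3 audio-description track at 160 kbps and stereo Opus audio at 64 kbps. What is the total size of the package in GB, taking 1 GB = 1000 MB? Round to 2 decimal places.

63.14 GB

Audio total: 160 + 64 = 224 kbps = 0.224 Mbps.
feature film: 21.224 Mbps × 8400 s = 178281.6 Mb
concert recording: 33.224 Mbps × 5100 s = 169442.4 Mb
product demo: 6.924 Mbps × 215 s = 1488.7 Mb
wedding ceremony recording: 15.224 Mbps × 2460 s = 37451.0 Mb
gameplay capture: 13.524 Mbps × 8760 s = 118470.2 Mb
Total: 505133.9 Mb = 63141.7 MB.
= 63.14 GB.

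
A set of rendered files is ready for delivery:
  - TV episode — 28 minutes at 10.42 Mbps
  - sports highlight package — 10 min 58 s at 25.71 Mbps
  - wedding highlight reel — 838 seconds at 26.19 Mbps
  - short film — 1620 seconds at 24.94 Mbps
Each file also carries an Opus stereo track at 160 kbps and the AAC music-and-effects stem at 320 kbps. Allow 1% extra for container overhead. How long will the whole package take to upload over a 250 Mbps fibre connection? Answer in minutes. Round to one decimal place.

Audio total: 160 + 320 = 480 kbps = 0.480 Mbps.
TV episode: 10.900 Mbps × 1680 s × 1.01 = 18495.1 Mb
sports highlight package: 26.190 Mbps × 658 s × 1.01 = 17405.4 Mb
wedding highlight reel: 26.670 Mbps × 838 s × 1.01 = 22573.0 Mb
short film: 25.420 Mbps × 1620 s × 1.01 = 41592.2 Mb
Total: 100065.6 Mb = 12508.2 MB.
At 250 Mbps: 100065.6 / 250 = 400 s ≈ 6.67 minutes.

6.7 minutes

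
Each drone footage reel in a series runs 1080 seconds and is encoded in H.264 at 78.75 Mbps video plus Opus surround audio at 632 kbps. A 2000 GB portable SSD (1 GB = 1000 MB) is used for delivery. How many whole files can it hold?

Audio: 632 kbps = 0.632 Mbps.
Total bitrate: 79.382 Mbps.
Per item: 79.382 Mbps × 1080 s = 85,733 Mb = 10,717 MB.
Capacity: 2000 GB = 16,000,000 Mb; 186.63 items → 186 complete.

186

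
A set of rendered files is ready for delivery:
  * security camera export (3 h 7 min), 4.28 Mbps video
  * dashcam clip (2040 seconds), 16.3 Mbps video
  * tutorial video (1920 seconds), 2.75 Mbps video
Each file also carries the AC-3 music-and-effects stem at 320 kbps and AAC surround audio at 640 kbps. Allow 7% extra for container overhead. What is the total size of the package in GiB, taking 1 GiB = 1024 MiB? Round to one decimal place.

12.6 GiB

Audio total: 320 + 640 = 960 kbps = 0.960 Mbps.
security camera export: 5.240 Mbps × 11220 s × 1.07 = 62908.3 Mb
dashcam clip: 17.260 Mbps × 2040 s × 1.07 = 37675.1 Mb
tutorial video: 3.710 Mbps × 1920 s × 1.07 = 7621.8 Mb
Total: 108205.2 Mb = 13525.7 MB.
= 12.60 GiB.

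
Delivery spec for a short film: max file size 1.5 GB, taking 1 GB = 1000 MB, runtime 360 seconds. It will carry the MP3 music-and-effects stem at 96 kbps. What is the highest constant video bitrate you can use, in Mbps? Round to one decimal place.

33.2 Mbps

Budget: 1.5 GB = 12000.0 Mb.
Total bitrate budget: 12000.0 Mb / 360 s = 33.333 Mbps.
Audio: 96 kbps = 0.096 Mbps.
Video: 33.333 − 0.096 = 33.237 Mbps.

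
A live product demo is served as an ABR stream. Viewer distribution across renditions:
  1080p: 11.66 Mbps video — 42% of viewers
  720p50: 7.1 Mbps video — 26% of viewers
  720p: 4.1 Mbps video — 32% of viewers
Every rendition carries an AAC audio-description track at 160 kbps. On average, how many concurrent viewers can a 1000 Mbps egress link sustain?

121

Audio: 160 kbps = 0.160 Mbps.
Average per-viewer bitrate: 0.42×11.820 + 0.26×7.260 + 0.32×4.260 = 8.215 Mbps.
1000 Mbps = 1,000 Mbps; 1,000 / 8.215 = 121.73 → 121.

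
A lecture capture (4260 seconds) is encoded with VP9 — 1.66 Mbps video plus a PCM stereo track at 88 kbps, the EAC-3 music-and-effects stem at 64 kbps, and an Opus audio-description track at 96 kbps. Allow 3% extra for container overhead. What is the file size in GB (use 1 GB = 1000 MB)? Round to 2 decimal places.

1.05 GB

Audio total: 88 + 64 + 96 = 248 kbps = 0.248 Mbps.
Total bitrate: 1.66 + 0.248 = 1.908 Mbps.
Stream data: 1.908 Mbps × 4260 s = 8128.1 Mb.
With 3% container overhead: ×1.03.
8,372 Mb ÷ 8 = 1,046 MB → 1.046 GB.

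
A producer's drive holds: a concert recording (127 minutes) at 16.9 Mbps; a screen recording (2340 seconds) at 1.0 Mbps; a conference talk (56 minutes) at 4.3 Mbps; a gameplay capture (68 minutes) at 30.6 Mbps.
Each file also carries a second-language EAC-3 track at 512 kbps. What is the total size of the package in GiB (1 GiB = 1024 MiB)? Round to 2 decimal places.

32.52 GiB

Audio: 512 kbps = 0.512 Mbps.
concert recording: 17.412 Mbps × 7620 s = 132679.4 Mb
screen recording: 1.512 Mbps × 2340 s = 3538.1 Mb
conference talk: 4.812 Mbps × 3360 s = 16168.3 Mb
gameplay capture: 31.112 Mbps × 4080 s = 126937.0 Mb
Total: 279322.8 Mb = 34915.3 MB.
= 32.52 GiB.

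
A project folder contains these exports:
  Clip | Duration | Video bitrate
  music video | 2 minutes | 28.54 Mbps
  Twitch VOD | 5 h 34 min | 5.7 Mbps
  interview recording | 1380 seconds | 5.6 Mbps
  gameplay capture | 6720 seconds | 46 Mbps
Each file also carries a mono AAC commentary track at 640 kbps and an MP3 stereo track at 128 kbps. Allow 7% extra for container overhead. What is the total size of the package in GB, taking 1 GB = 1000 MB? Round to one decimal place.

Audio total: 640 + 128 = 768 kbps = 0.768 Mbps.
music video: 29.308 Mbps × 120 s × 1.07 = 3763.1 Mb
Twitch VOD: 6.468 Mbps × 20040 s × 1.07 = 138692.0 Mb
interview recording: 6.368 Mbps × 1380 s × 1.07 = 9403.0 Mb
gameplay capture: 46.768 Mbps × 6720 s × 1.07 = 336280.6 Mb
Total: 488138.8 Mb = 61017.3 MB.
= 61.02 GB.

61.0 GB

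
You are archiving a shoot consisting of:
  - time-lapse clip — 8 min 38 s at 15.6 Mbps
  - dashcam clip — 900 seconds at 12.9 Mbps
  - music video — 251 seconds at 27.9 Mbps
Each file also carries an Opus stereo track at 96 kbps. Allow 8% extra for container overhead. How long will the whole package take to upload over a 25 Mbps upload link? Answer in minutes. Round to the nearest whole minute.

Audio: 96 kbps = 0.096 Mbps.
time-lapse clip: 15.696 Mbps × 518 s × 1.08 = 8781.0 Mb
dashcam clip: 12.996 Mbps × 900 s × 1.08 = 12632.1 Mb
music video: 27.996 Mbps × 251 s × 1.08 = 7589.2 Mb
Total: 29002.2 Mb = 3625.3 MB.
At 25 Mbps: 29002.2 / 25 = 1160 s ≈ 19.3 minutes.

19 minutes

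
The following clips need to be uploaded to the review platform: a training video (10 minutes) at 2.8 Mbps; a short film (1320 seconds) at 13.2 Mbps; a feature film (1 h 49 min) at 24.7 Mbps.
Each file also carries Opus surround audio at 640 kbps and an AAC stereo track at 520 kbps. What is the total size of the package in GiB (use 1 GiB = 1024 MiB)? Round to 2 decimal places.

Audio total: 640 + 520 = 1160 kbps = 1.160 Mbps.
training video: 3.960 Mbps × 600 s = 2376.0 Mb
short film: 14.360 Mbps × 1320 s = 18955.2 Mb
feature film: 25.860 Mbps × 6540 s = 169124.4 Mb
Total: 190455.6 Mb = 23807.0 MB.
= 22.17 GiB.

22.17 GiB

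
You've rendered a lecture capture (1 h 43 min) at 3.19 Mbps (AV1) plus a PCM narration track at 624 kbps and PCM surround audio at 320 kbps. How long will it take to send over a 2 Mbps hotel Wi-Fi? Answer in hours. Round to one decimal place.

1 h 43 min = 103 min = 6180 s
Audio total: 624 + 320 = 944 kbps = 0.944 Mbps.
Total bitrate: 4.134 Mbps.
File: 4.134 Mbps × 6180 s = 25548.1 Mb.
At 2 Mbps: 25548.1 / 2 = 12774.1 s ≈ 3.55 hours.

3.5 hours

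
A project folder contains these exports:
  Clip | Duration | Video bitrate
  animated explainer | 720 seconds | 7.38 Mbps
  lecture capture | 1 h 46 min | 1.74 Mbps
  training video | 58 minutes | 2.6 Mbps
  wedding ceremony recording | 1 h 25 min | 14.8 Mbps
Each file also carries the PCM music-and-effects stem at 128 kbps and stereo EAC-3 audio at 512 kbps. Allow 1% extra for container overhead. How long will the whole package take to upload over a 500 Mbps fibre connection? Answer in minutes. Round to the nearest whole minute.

4 minutes

Audio total: 128 + 512 = 640 kbps = 0.640 Mbps.
animated explainer: 8.020 Mbps × 720 s × 1.01 = 5832.1 Mb
lecture capture: 2.380 Mbps × 6360 s × 1.01 = 15288.2 Mb
training video: 3.240 Mbps × 3480 s × 1.01 = 11388.0 Mb
wedding ceremony recording: 15.440 Mbps × 5100 s × 1.01 = 79531.4 Mb
Total: 112039.7 Mb = 14005.0 MB.
At 500 Mbps: 112039.7 / 500 = 224 s ≈ 3.73 minutes.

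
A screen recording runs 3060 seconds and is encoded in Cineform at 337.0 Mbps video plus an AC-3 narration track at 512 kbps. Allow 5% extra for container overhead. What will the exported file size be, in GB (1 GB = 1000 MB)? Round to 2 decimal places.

135.55 GB

Audio: 512 kbps = 0.512 Mbps.
Total bitrate: 337.0 + 0.512 = 337.512 Mbps.
Stream data: 337.512 Mbps × 3060 s = 1032786.7 Mb.
With 5% container overhead: ×1.05.
1,084,426 Mb ÷ 8 = 135,553 MB → 135.6 GB.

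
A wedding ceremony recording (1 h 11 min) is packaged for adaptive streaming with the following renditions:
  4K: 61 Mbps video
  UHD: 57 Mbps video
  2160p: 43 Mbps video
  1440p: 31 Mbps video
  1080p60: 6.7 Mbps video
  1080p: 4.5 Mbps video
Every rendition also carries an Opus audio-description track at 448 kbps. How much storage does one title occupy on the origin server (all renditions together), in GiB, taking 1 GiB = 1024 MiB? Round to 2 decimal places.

102.11 GiB

1 h 11 min = 71 min = 4260 s
Audio: 448 kbps = 0.448 Mbps.
Sum of rendition bitrates: (61+0.448) + (57+0.448) + (43+0.448) + (31+0.448) + (6.7+0.448) + (4.5+0.448) = 205.888 Mbps.
× 4260 s = 877,083 Mb = 109,635 MB = 102.1 GiB.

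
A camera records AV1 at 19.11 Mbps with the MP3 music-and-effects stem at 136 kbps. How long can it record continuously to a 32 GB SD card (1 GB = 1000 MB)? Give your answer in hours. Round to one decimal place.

3.7 hours

Audio: 136 kbps = 0.136 Mbps.
Total bitrate: 19.11 + 0.136 = 19.246 Mbps.
Capacity: 32 GB = 256,000 Mb.
Recording time: 256,000 / 19.246 = 13,301 s ≈ 3.69 hours.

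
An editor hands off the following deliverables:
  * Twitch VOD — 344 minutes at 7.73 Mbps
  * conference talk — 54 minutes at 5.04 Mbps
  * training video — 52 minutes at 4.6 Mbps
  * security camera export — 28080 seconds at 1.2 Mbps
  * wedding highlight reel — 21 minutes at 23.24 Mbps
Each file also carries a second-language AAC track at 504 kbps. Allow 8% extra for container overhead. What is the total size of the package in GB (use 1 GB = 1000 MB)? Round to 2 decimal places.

38.02 GB

Audio: 504 kbps = 0.504 Mbps.
Twitch VOD: 8.234 Mbps × 20640 s × 1.08 = 183545.7 Mb
conference talk: 5.544 Mbps × 3240 s × 1.08 = 19399.6 Mb
training video: 5.104 Mbps × 3120 s × 1.08 = 17198.4 Mb
security camera export: 1.704 Mbps × 28080 s × 1.08 = 51676.2 Mb
wedding highlight reel: 23.744 Mbps × 1260 s × 1.08 = 32310.8 Mb
Total: 304130.8 Mb = 38016.3 MB.
= 38.02 GB.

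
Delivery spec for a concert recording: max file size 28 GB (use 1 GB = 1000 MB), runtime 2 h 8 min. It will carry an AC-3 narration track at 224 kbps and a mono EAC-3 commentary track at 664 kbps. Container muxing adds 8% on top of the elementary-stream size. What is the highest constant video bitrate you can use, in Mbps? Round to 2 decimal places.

Budget: 28 GB = 224000.0 Mb.
Stream payload after overhead: 224000.0 / 1.08 = 207407.4 Mb.
2 h 8 min = 128 min = 7680 s
Total bitrate budget: 207407.4 Mb / 7680 s = 27.006 Mbps.
Audio total: 224 + 664 = 888 kbps = 0.888 Mbps.
Video: 27.006 − 0.888 = 26.118 Mbps.

26.12 Mbps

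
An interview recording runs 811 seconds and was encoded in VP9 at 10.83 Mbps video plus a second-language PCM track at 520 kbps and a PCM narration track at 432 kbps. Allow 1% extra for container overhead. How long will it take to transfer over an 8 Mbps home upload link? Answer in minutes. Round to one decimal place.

20.1 minutes

Audio total: 520 + 432 = 952 kbps = 0.952 Mbps.
Total bitrate: 11.782 Mbps.
File: 11.782 Mbps × 811 s = 9555.2 Mb.
With 1% container overhead: ×1.01. → 9650.8 Mb.
At 8 Mbps: 9650.8 / 8 = 1206.3 s ≈ 20.1 minutes.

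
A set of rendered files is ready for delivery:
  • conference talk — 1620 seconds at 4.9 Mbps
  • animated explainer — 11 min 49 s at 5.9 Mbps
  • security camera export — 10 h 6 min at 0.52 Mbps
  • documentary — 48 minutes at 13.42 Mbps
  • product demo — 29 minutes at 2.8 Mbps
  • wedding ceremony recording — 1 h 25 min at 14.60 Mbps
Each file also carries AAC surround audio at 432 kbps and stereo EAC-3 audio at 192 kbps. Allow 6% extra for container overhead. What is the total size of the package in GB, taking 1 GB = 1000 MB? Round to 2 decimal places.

Audio total: 432 + 192 = 624 kbps = 0.624 Mbps.
conference talk: 5.524 Mbps × 1620 s × 1.06 = 9485.8 Mb
animated explainer: 6.524 Mbps × 709 s × 1.06 = 4903.0 Mb
security camera export: 1.144 Mbps × 36360 s × 1.06 = 44091.6 Mb
documentary: 14.044 Mbps × 2880 s × 1.06 = 42873.5 Mb
product demo: 3.424 Mbps × 1740 s × 1.06 = 6315.2 Mb
wedding ceremony recording: 15.224 Mbps × 5100 s × 1.06 = 82300.9 Mb
Total: 189970.1 Mb = 23746.3 MB.
= 23.75 GB.

23.75 GB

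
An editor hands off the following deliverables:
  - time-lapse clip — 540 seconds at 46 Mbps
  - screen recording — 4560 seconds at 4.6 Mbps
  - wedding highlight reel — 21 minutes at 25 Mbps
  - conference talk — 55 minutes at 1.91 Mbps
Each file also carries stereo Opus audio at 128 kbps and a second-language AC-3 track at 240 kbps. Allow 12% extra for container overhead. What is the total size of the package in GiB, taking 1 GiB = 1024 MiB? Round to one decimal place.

11.4 GiB

Audio total: 128 + 240 = 368 kbps = 0.368 Mbps.
time-lapse clip: 46.368 Mbps × 540 s × 1.12 = 28043.4 Mb
screen recording: 4.968 Mbps × 4560 s × 1.12 = 25372.6 Mb
wedding highlight reel: 25.368 Mbps × 1260 s × 1.12 = 35799.3 Mb
conference talk: 2.278 Mbps × 3300 s × 1.12 = 8419.5 Mb
Total: 97634.7 Mb = 12204.3 MB.
= 11.37 GiB.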